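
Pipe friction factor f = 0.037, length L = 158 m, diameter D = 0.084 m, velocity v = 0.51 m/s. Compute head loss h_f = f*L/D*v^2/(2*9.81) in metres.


v^2 = 0.51^2 = 0.2601 m^2/s^2
L/D = 158/0.084 = 1880.9524
h_f = f*(L/D)*v^2/(2g) = 0.037 * 1880.9524 * 0.2601 / 19.62 = 0.922616 m

0.922616 m


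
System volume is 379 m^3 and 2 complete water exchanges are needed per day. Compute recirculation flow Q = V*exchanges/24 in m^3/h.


Daily recirculation volume = 379 m^3 * 2 = 758 m^3/day
Flow rate Q = daily volume / 24 h = 758 / 24 = 31.5833 m^3/h

31.5833 m^3/h


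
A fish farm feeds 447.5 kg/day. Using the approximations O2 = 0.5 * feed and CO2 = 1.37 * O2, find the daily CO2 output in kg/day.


O2 = 447.5 * 0.5 = 223.75
CO2 = 223.75 * 1.37 = 306.5375

306.5375 kg/day


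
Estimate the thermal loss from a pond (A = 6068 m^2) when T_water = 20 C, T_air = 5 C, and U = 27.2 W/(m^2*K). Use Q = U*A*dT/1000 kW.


Temperature difference dT = 20 - 5 = 15 K
Heat loss (W) = U * A * dT = 27.2 * 6068 * 15 = 2475744 W
Convert to kW: 2475744 / 1000 = 2475.744 kW

2475.744 kW


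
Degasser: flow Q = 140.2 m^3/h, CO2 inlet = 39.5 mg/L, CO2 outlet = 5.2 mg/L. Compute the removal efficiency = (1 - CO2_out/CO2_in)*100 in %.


CO2_out / CO2_in = 5.2 / 39.5 = 0.13164557
Fraction remaining = 0.13164557
efficiency = (1 - 0.13164557) * 100 = 86.8354 %

86.8354 %


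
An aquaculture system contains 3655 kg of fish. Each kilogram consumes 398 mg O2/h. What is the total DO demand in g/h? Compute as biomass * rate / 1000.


Total O2 consumption (mg/h) = 3655 kg * 398 mg/(kg*h) = 1454690 mg/h
Convert to g/h: 1454690 / 1000 = 1454.69 g/h

1454.69 g/h


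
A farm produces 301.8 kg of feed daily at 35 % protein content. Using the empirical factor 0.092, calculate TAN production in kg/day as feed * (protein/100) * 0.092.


Protein in feed = 301.8 * 35/100 = 105.63 kg/day
TAN = protein * 0.092 = 105.63 * 0.092 = 9.71796 kg/day

9.71796 kg/day


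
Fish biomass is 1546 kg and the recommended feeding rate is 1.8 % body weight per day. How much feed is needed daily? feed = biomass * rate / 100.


Feeding rate fraction = 1.8% / 100 = 0.018
Daily feed = 1546 kg * 0.018 = 27.828 kg/day

27.828 kg/day


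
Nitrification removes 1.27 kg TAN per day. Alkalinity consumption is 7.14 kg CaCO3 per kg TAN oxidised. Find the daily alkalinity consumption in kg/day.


Alkalinity factor: 7.14 kg CaCO3 consumed per kg TAN nitrified
alk = 1.27 kg TAN * 7.14 = 9.0678 kg CaCO3/day

9.0678 kg CaCO3/day


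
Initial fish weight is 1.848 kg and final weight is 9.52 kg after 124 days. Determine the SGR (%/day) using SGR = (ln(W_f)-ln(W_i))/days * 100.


ln(W_f) = ln(9.52) = 2.2533948
ln(W_i) = ln(1.848) = 0.61410397
ln(W_f) - ln(W_i) = 2.2533948 - 0.61410397 = 1.6392908
SGR = 1.6392908 / 124 * 100 = 1.32201 %/day

1.32201 %/day


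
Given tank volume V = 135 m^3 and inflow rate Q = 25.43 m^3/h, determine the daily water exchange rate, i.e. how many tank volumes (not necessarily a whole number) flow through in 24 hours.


Daily flow volume = 25.43 m^3/h * 24 h = 610.32 m^3/day
Exchanges = daily flow / tank volume = 610.32 / 135 = 4.52089 exchanges/day

4.52089 exchanges/day


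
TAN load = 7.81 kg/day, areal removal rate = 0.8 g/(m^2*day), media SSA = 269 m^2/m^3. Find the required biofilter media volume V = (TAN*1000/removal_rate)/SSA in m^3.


A = 7.81*1000 / 0.8 = 9762.5 m^2
V = 9762.5 / 269 = 36.2918

36.2918 m^3


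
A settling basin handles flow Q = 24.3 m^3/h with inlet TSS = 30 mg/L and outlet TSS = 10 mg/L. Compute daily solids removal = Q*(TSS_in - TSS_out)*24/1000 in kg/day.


Concentration drop: TSS_in - TSS_out = 30 - 10 = 20 mg/L
Hourly solids removed = Q * dTSS = 24.3 m^3/h * 20 mg/L = 486 g/h  (m^3/h * mg/L = g/h)
Daily solids removed = 486 * 24 = 11664 g/day
Convert g to kg: 11664 / 1000 = 11.664 kg/day

11.664 kg/day


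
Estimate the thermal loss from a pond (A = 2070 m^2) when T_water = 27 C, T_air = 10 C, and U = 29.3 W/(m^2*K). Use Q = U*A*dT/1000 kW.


Temperature difference dT = 27 - 10 = 17 K
Heat loss (W) = U * A * dT = 29.3 * 2070 * 17 = 1031067 W
Convert to kW: 1031067 / 1000 = 1031.067 kW

1031.067 kW


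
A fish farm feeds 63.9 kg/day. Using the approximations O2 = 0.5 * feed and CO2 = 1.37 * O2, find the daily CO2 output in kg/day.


O2 = 63.9 * 0.5 = 31.95
CO2 = 31.95 * 1.37 = 43.7715

43.7715 kg/day


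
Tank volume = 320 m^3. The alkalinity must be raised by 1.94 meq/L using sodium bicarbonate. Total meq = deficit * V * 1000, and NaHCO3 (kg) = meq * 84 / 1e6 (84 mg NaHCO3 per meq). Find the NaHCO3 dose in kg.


Tank volume in L = 320 m^3 * 1000 = 320000 L
Total meq required = 1.94 meq/L * 320000 L = 620800 meq
NaHCO3 mass = 620800 meq * 84 mg/meq / 1e6 = 52.1472 kg

52.1472 kg


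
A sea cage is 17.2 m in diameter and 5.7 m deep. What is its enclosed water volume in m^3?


r = d/2 = 17.2/2 = 8.6 m
Base area = pi*r^2 = pi*8.6^2 = 232.35219 m^2
Volume = 232.35219 * 5.7 = 1324.41 m^3

1324.41 m^3


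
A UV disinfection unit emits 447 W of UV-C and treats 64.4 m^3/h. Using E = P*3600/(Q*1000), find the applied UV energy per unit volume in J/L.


Energy delivered per hour = 447 W * 3600 s = 1609200 J/h
Volume treated per hour = 64.4 m^3/h * 1000 = 64400 L/h
dose = 1609200 / 64400 = 24.9876 J/L

24.9876 J/L


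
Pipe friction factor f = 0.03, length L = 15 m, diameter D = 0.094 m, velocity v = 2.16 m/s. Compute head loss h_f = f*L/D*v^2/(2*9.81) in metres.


v^2 = 2.16^2 = 4.6656 m^2/s^2
L/D = 15/0.094 = 159.57447
h_f = f*(L/D)*v^2/(2g) = 0.03 * 159.57447 * 4.6656 / 19.62 = 1.1384 m

1.1384 m


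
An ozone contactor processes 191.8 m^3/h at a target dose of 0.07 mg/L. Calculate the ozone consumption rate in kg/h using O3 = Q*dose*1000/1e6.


O3 demand (mg/h) = Q * dose * 1000 = 191.8 * 0.07 * 1000 = 13426 mg/h
Convert mg to kg: 13426 / 1e6 = 0.013426 kg/h

0.013426 kg/h


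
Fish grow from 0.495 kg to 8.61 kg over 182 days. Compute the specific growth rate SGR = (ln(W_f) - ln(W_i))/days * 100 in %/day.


ln(W_f) = ln(8.61) = 2.1529243
ln(W_i) = ln(0.495) = -0.70319752
ln(W_f) - ln(W_i) = 2.1529243 - -0.70319752 = 2.8561218
SGR = 2.8561218 / 182 * 100 = 1.5693 %/day

1.5693 %/day


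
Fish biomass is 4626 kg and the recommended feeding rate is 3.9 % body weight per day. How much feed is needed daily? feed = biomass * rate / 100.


Feeding rate fraction = 3.9% / 100 = 0.039
Daily feed = 4626 kg * 0.039 = 180.414 kg/day

180.414 kg/day


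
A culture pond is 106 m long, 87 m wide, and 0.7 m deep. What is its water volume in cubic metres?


Base area = L * W = 106 * 87 = 9222 m^2
Volume = area * depth = 9222 * 0.7 = 6455.4 m^3

6455.4 m^3


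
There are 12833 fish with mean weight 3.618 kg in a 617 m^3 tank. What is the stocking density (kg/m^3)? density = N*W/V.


Total biomass = 12833 fish * 3.618 kg = 46429.794 kg
Density = total biomass / volume = 46429.794 / 617 = 75.2509 kg/m^3

75.2509 kg/m^3


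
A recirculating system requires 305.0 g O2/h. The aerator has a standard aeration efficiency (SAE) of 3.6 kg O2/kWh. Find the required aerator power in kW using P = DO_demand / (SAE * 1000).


SAE in g O2/kWh = 3.6 * 1000 = 3600 g/kWh
P = DO_demand / SAE_g = 305.0 / 3600 = 0.0847222 kW

0.0847222 kW


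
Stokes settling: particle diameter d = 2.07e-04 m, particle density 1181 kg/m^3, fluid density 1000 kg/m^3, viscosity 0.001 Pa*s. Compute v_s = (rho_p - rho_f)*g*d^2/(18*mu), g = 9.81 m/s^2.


Density difference: rho_p - rho_f = 1181 - 1000 = 181 kg/m^3
d^2 = (2.07e-04)^2 = 4.2849e-08 m^2
Numerator = (rho_p - rho_f) * g * d^2 = 181 * 9.81 * 4.2849e-08 = 7.6083113e-05
Denominator = 18 * mu = 18 * 0.001 = 0.018
v_s = 7.6083113e-05 / 0.018 = 0.00422684 m/s
Check: Re = rho_f * v_s * d / mu = 1000 * 0.00422684 * 2.07e-04 / 0.001 = 0.875 < 1, so Stokes' law applies.

0.00422684 m/s


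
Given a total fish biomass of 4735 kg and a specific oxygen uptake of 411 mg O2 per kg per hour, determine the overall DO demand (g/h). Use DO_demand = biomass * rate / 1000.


Total O2 consumption (mg/h) = 4735 kg * 411 mg/(kg*h) = 1946085 mg/h
Convert to g/h: 1946085 / 1000 = 1946.085 g/h

1946.085 g/h


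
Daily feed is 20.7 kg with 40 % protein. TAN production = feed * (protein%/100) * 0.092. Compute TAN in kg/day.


Protein in feed = 20.7 * 40/100 = 8.28 kg/day
TAN = protein * 0.092 = 8.28 * 0.092 = 0.76176 kg/day

0.76176 kg/day


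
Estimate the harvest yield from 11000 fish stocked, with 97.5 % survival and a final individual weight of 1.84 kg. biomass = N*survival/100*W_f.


Survivors = 11000 * 97.5/100 = 10725 fish
Harvest biomass = survivors * W_f = 10725 * 1.84 = 19734 kg

19734 kg


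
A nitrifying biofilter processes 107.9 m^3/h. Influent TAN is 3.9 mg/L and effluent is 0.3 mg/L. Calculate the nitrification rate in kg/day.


Concentration drop: TAN_in - TAN_out = 3.9 - 0.3 = 3.6 mg/L
Hourly TAN removed = Q * dTAN = 107.9 m^3/h * 3.6 mg/L = 388.44 g/h  (m^3/h * mg/L = g/h)
Daily TAN removed = 388.44 * 24 = 9322.56 g/day
Convert to kg/day: 9322.56 / 1000 = 9.32256 kg/day

9.32256 kg/day


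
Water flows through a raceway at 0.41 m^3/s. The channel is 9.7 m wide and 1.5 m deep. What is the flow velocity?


Cross-sectional area = W * d = 9.7 * 1.5 = 14.55 m^2
Velocity = Q / A = 0.41 / 14.55 = 0.0281787 m/s

0.0281787 m/s


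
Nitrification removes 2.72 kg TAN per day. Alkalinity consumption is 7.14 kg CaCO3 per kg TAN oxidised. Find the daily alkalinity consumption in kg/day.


Alkalinity factor: 7.14 kg CaCO3 consumed per kg TAN nitrified
alk = 2.72 kg TAN * 7.14 = 19.4208 kg CaCO3/day

19.4208 kg CaCO3/day


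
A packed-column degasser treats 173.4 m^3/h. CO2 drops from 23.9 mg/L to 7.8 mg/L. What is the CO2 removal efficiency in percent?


CO2_out / CO2_in = 7.8 / 23.9 = 0.32635983
Fraction remaining = 0.32635983
efficiency = (1 - 0.32635983) * 100 = 67.364 %

67.364 %


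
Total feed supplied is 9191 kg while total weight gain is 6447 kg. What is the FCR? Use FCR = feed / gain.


FCR = feed consumed / weight gained
FCR = 9191 kg / 6447 kg = 1.42562

1.42562


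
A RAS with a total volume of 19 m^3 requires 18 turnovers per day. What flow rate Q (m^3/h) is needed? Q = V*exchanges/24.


Daily recirculation volume = 19 m^3 * 18 = 342 m^3/day
Flow rate Q = daily volume / 24 h = 342 / 24 = 14.25 m^3/h

14.25 m^3/h


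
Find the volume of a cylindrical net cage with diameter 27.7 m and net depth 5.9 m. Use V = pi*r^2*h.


r = d/2 = 27.7/2 = 13.85 m
Base area = pi*r^2 = pi*13.85^2 = 602.62816 m^2
Volume = 602.62816 * 5.9 = 3555.51 m^3

3555.51 m^3


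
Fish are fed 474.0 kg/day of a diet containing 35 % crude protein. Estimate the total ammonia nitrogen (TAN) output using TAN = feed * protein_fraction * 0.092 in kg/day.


Protein in feed = 474.0 * 35/100 = 165.9 kg/day
TAN = protein * 0.092 = 165.9 * 0.092 = 15.2628 kg/day

15.2628 kg/day


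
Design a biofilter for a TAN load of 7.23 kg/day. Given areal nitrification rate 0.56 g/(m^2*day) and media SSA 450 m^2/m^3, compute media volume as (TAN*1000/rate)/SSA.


A = 7.23*1000 / 0.56 = 12910.714 m^2
V = 12910.714 / 450 = 28.6905

28.6905 m^3


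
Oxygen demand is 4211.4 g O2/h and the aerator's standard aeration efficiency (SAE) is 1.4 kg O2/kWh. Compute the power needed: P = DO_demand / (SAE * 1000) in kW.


SAE in g O2/kWh = 1.4 * 1000 = 1400 g/kWh
P = DO_demand / SAE_g = 4211.4 / 1400 = 3.00814 kW

3.00814 kW


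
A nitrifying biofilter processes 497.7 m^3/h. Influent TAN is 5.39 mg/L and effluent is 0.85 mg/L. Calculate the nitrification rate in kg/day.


Concentration drop: TAN_in - TAN_out = 5.39 - 0.85 = 4.54 mg/L
Hourly TAN removed = Q * dTAN = 497.7 m^3/h * 4.54 mg/L = 2259.558 g/h  (m^3/h * mg/L = g/h)
Daily TAN removed = 2259.558 * 24 = 54229.392 g/day
Convert to kg/day: 54229.392 / 1000 = 54.229392 kg/day

54.229392 kg/day


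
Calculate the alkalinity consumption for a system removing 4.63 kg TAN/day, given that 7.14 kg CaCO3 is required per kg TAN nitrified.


Alkalinity factor: 7.14 kg CaCO3 consumed per kg TAN nitrified
alk = 4.63 kg TAN * 7.14 = 33.0582 kg CaCO3/day

33.0582 kg CaCO3/day


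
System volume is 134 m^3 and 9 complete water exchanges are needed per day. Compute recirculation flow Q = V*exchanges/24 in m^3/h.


Daily recirculation volume = 134 m^3 * 9 = 1206 m^3/day
Flow rate Q = daily volume / 24 h = 1206 / 24 = 50.25 m^3/h

50.25 m^3/h


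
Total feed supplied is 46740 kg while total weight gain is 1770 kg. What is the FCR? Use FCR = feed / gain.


FCR = feed consumed / weight gained
FCR = 46740 kg / 1770 kg = 26.4068

26.4068


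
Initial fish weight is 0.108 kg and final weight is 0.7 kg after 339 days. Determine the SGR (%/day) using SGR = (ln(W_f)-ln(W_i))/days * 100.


ln(W_f) = ln(0.7) = -0.35667494
ln(W_i) = ln(0.108) = -2.2256241
ln(W_f) - ln(W_i) = -0.35667494 - -2.2256241 = 1.8689492
SGR = 1.8689492 / 339 * 100 = 0.551312 %/day

0.551312 %/day


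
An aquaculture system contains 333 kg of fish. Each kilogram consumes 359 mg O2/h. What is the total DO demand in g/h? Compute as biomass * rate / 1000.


Total O2 consumption (mg/h) = 333 kg * 359 mg/(kg*h) = 119547 mg/h
Convert to g/h: 119547 / 1000 = 119.547 g/h

119.547 g/h


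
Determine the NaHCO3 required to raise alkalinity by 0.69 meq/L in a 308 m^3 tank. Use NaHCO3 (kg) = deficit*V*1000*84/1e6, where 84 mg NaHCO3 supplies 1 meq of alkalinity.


Tank volume in L = 308 m^3 * 1000 = 308000 L
Total meq required = 0.69 meq/L * 308000 L = 212520 meq
NaHCO3 mass = 212520 meq * 84 mg/meq / 1e6 = 17.8517 kg

17.8517 kg


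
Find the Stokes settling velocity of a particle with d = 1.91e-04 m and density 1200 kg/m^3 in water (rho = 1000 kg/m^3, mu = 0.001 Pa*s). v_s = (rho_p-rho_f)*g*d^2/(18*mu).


Density difference: rho_p - rho_f = 1200 - 1000 = 200 kg/m^3
d^2 = (1.91e-04)^2 = 3.6481e-08 m^2
Numerator = (rho_p - rho_f) * g * d^2 = 200 * 9.81 * 3.6481e-08 = 7.1575722e-05
Denominator = 18 * mu = 18 * 0.001 = 0.018
v_s = 7.1575722e-05 / 0.018 = 0.00397643 m/s
Check: Re = rho_f * v_s * d / mu = 1000 * 0.00397643 * 1.91e-04 / 0.001 = 0.759 < 1, so Stokes' law applies.

0.00397643 m/s


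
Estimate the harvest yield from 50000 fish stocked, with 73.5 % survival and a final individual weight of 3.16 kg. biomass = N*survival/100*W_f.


Survivors = 50000 * 73.5/100 = 36750 fish
Harvest biomass = survivors * W_f = 36750 * 3.16 = 116130 kg

116130 kg


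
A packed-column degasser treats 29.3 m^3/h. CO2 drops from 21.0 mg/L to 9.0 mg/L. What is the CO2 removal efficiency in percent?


CO2_out / CO2_in = 9.0 / 21.0 = 0.42857143
Fraction remaining = 0.42857143
efficiency = (1 - 0.42857143) * 100 = 57.1429 %

57.1429 %


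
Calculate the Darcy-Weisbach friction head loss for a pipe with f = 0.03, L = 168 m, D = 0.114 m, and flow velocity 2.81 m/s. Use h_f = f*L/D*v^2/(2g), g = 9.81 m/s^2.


v^2 = 2.81^2 = 7.8961 m^2/s^2
L/D = 168/0.114 = 1473.6842
h_f = f*(L/D)*v^2/(2g) = 0.03 * 1473.6842 * 7.8961 / 19.62 = 17.7926 m

17.7926 m


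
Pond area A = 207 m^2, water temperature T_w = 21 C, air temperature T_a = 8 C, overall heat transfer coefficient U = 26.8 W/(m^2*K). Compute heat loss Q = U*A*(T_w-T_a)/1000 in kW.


Temperature difference dT = 21 - 8 = 13 K
Heat loss (W) = U * A * dT = 26.8 * 207 * 13 = 72118.8 W
Convert to kW: 72118.8 / 1000 = 72.1188 kW

72.1188 kW


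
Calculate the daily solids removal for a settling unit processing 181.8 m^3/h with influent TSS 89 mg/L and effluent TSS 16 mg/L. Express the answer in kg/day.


Concentration drop: TSS_in - TSS_out = 89 - 16 = 73 mg/L
Hourly solids removed = Q * dTSS = 181.8 m^3/h * 73 mg/L = 13271.4 g/h  (m^3/h * mg/L = g/h)
Daily solids removed = 13271.4 * 24 = 318513.6 g/day
Convert g to kg: 318513.6 / 1000 = 318.5136 kg/day

318.5136 kg/day


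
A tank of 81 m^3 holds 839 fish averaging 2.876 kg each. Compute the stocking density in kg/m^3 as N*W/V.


Total biomass = 839 fish * 2.876 kg = 2412.964 kg
Density = total biomass / volume = 2412.964 / 81 = 29.7897 kg/m^3

29.7897 kg/m^3


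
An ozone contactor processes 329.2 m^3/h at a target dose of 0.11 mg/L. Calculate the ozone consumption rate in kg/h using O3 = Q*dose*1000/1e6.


O3 demand (mg/h) = Q * dose * 1000 = 329.2 * 0.11 * 1000 = 36212 mg/h
Convert mg to kg: 36212 / 1e6 = 0.036212 kg/h

0.036212 kg/h


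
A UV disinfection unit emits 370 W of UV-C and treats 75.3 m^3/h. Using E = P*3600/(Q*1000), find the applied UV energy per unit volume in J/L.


Energy delivered per hour = 370 W * 3600 s = 1332000 J/h
Volume treated per hour = 75.3 m^3/h * 1000 = 75300 L/h
dose = 1332000 / 75300 = 17.6892 J/L

17.6892 J/L


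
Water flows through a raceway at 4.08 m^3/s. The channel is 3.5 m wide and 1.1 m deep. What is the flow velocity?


Cross-sectional area = W * d = 3.5 * 1.1 = 3.85 m^2
Velocity = Q / A = 4.08 / 3.85 = 1.05974 m/s

1.05974 m/s


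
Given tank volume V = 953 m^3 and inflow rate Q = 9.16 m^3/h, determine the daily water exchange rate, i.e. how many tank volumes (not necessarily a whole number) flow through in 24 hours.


Daily flow volume = 9.16 m^3/h * 24 h = 219.84 m^3/day
Exchanges = daily flow / tank volume = 219.84 / 953 = 0.230682 exchanges/day

0.230682 exchanges/day


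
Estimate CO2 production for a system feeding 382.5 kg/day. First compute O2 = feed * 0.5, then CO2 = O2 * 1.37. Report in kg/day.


O2 = 382.5 * 0.5 = 191.25
CO2 = 191.25 * 1.37 = 262.0125

262.0125 kg/day


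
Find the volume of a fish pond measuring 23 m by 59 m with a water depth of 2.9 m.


Base area = L * W = 23 * 59 = 1357 m^2
Volume = area * depth = 1357 * 2.9 = 3935.3 m^3

3935.3 m^3


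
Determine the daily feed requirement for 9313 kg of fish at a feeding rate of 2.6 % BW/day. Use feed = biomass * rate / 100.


Feeding rate fraction = 2.6% / 100 = 0.026
Daily feed = 9313 kg * 0.026 = 242.138 kg/day

242.138 kg/day


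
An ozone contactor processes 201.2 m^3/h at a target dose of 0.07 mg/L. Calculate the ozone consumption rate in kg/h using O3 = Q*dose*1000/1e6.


O3 demand (mg/h) = Q * dose * 1000 = 201.2 * 0.07 * 1000 = 14084 mg/h
Convert mg to kg: 14084 / 1e6 = 0.014084 kg/h

0.014084 kg/h


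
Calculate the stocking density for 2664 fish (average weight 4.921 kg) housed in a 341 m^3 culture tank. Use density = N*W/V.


Total biomass = 2664 fish * 4.921 kg = 13109.544 kg
Density = total biomass / volume = 13109.544 / 341 = 38.4444 kg/m^3

38.4444 kg/m^3


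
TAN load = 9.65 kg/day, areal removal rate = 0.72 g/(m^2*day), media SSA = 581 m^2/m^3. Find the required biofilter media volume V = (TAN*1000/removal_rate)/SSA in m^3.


A = 9.65*1000 / 0.72 = 13402.778 m^2
V = 13402.778 / 581 = 23.0685

23.0685 m^3


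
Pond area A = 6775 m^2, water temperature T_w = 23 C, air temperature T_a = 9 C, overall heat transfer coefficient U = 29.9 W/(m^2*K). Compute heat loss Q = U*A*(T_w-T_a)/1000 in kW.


Temperature difference dT = 23 - 9 = 14 K
Heat loss (W) = U * A * dT = 29.9 * 6775 * 14 = 2836015 W
Convert to kW: 2836015 / 1000 = 2836.015 kW

2836.015 kW


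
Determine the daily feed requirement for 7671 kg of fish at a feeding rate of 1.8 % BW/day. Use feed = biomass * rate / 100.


Feeding rate fraction = 1.8% / 100 = 0.018
Daily feed = 7671 kg * 0.018 = 138.078 kg/day

138.078 kg/day


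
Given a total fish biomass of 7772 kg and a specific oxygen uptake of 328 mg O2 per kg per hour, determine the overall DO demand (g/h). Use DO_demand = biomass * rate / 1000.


Total O2 consumption (mg/h) = 7772 kg * 328 mg/(kg*h) = 2549216 mg/h
Convert to g/h: 2549216 / 1000 = 2549.216 g/h

2549.216 g/h


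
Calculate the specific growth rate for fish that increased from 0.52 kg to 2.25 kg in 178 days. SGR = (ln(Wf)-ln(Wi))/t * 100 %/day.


ln(W_f) = ln(2.25) = 0.81093022
ln(W_i) = ln(0.52) = -0.65392647
ln(W_f) - ln(W_i) = 0.81093022 - -0.65392647 = 1.4648567
SGR = 1.4648567 / 178 * 100 = 0.822953 %/day

0.822953 %/day


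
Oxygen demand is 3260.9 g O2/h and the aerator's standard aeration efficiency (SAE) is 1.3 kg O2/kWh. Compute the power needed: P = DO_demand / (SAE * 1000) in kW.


SAE in g O2/kWh = 1.3 * 1000 = 1300 g/kWh
P = DO_demand / SAE_g = 3260.9 / 1300 = 2.50838 kW

2.50838 kW


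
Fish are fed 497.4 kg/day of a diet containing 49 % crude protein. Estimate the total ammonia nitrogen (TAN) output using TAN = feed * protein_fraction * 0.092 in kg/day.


Protein in feed = 497.4 * 49/100 = 243.726 kg/day
TAN = protein * 0.092 = 243.726 * 0.092 = 22.422792 kg/day

22.422792 kg/day


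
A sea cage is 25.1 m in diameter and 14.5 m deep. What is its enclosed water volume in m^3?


r = d/2 = 25.1/2 = 12.55 m
Base area = pi*r^2 = pi*12.55^2 = 494.8087 m^2
Volume = 494.8087 * 14.5 = 7174.73 m^3

7174.73 m^3


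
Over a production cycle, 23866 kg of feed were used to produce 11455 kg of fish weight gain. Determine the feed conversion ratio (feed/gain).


FCR = feed consumed / weight gained
FCR = 23866 kg / 11455 kg = 2.08346

2.08346


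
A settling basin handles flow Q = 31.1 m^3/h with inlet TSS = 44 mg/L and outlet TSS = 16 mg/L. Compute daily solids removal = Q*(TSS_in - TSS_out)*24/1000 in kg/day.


Concentration drop: TSS_in - TSS_out = 44 - 16 = 28 mg/L
Hourly solids removed = Q * dTSS = 31.1 m^3/h * 28 mg/L = 870.8 g/h  (m^3/h * mg/L = g/h)
Daily solids removed = 870.8 * 24 = 20899.2 g/day
Convert g to kg: 20899.2 / 1000 = 20.8992 kg/day

20.8992 kg/day


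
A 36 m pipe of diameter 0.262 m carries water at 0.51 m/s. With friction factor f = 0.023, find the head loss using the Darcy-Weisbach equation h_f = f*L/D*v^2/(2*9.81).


v^2 = 0.51^2 = 0.2601 m^2/s^2
L/D = 36/0.262 = 137.40458
h_f = f*(L/D)*v^2/(2g) = 0.023 * 137.40458 * 0.2601 / 19.62 = 0.0418958 m

0.0418958 m


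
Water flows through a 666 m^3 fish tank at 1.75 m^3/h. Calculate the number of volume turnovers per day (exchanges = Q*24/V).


Daily flow volume = 1.75 m^3/h * 24 h = 42 m^3/day
Exchanges = daily flow / tank volume = 42 / 666 = 0.0630631 exchanges/day

0.0630631 exchanges/day


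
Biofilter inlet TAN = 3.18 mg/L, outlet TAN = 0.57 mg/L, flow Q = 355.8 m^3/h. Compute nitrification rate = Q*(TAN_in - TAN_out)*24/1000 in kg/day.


Concentration drop: TAN_in - TAN_out = 3.18 - 0.57 = 2.61 mg/L
Hourly TAN removed = Q * dTAN = 355.8 m^3/h * 2.61 mg/L = 928.638 g/h  (m^3/h * mg/L = g/h)
Daily TAN removed = 928.638 * 24 = 22287.312 g/day
Convert to kg/day: 22287.312 / 1000 = 22.287312 kg/day

22.287312 kg/day


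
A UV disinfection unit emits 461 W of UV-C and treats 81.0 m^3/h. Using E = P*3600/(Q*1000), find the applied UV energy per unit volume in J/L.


Energy delivered per hour = 461 W * 3600 s = 1659600 J/h
Volume treated per hour = 81.0 m^3/h * 1000 = 81000 L/h
dose = 1659600 / 81000 = 20.4889 J/L

20.4889 J/L


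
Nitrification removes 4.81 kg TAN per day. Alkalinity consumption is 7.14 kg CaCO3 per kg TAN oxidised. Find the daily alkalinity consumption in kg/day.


Alkalinity factor: 7.14 kg CaCO3 consumed per kg TAN nitrified
alk = 4.81 kg TAN * 7.14 = 34.3434 kg CaCO3/day

34.3434 kg CaCO3/day


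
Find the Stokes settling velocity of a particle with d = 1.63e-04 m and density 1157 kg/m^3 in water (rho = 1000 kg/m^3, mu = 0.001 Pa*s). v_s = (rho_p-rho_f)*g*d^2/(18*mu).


Density difference: rho_p - rho_f = 1157 - 1000 = 157 kg/m^3
d^2 = (1.63e-04)^2 = 2.6569e-08 m^2
Numerator = (rho_p - rho_f) * g * d^2 = 157 * 9.81 * 2.6569e-08 = 4.0920777e-05
Denominator = 18 * mu = 18 * 0.001 = 0.018
v_s = 4.0920777e-05 / 0.018 = 0.00227338 m/s
Check: Re = rho_f * v_s * d / mu = 1000 * 0.00227338 * 1.63e-04 / 0.001 = 0.371 < 1, so Stokes' law applies.

0.00227338 m/s


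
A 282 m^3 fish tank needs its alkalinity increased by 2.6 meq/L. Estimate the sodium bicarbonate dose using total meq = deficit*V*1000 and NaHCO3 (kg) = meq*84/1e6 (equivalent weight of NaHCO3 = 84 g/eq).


Tank volume in L = 282 m^3 * 1000 = 282000 L
Total meq required = 2.6 meq/L * 282000 L = 733200 meq
NaHCO3 mass = 733200 meq * 84 mg/meq / 1e6 = 61.5888 kg

61.5888 kg


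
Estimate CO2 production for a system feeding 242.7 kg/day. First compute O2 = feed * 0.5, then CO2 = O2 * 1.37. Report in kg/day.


O2 = 242.7 * 0.5 = 121.35
CO2 = 121.35 * 1.37 = 166.2495

166.2495 kg/day


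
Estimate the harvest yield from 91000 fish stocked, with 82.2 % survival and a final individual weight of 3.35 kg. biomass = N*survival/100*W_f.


Survivors = 91000 * 82.2/100 = 74802 fish
Harvest biomass = survivors * W_f = 74802 * 3.35 = 250586.7 kg

250586.7 kg


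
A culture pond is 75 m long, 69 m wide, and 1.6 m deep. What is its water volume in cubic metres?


Base area = L * W = 75 * 69 = 5175 m^2
Volume = area * depth = 5175 * 1.6 = 8280 m^3

8280 m^3


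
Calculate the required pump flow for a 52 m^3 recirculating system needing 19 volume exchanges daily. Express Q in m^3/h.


Daily recirculation volume = 52 m^3 * 19 = 988 m^3/day
Flow rate Q = daily volume / 24 h = 988 / 24 = 41.1667 m^3/h

41.1667 m^3/h


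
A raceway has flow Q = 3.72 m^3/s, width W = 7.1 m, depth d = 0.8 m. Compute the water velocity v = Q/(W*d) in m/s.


Cross-sectional area = W * d = 7.1 * 0.8 = 5.68 m^2
Velocity = Q / A = 3.72 / 5.68 = 0.65493 m/s

0.65493 m/s


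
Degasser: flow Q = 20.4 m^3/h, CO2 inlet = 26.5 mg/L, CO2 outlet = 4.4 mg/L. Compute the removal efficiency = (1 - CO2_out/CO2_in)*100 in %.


CO2_out / CO2_in = 4.4 / 26.5 = 0.16603774
Fraction remaining = 0.16603774
efficiency = (1 - 0.16603774) * 100 = 83.3962 %

83.3962 %


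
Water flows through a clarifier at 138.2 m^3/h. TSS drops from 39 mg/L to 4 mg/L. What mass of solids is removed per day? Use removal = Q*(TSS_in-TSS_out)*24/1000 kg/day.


Concentration drop: TSS_in - TSS_out = 39 - 4 = 35 mg/L
Hourly solids removed = Q * dTSS = 138.2 m^3/h * 35 mg/L = 4837 g/h  (m^3/h * mg/L = g/h)
Daily solids removed = 4837 * 24 = 116088 g/day
Convert g to kg: 116088 / 1000 = 116.088 kg/day

116.088 kg/day


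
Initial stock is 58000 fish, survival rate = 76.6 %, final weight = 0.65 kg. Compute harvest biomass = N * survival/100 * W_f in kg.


Survivors = 58000 * 76.6/100 = 44428 fish
Harvest biomass = survivors * W_f = 44428 * 0.65 = 28878.2 kg

28878.2 kg


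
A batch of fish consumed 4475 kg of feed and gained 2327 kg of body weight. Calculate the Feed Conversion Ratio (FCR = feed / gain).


FCR = feed consumed / weight gained
FCR = 4475 kg / 2327 kg = 1.92308

1.92308


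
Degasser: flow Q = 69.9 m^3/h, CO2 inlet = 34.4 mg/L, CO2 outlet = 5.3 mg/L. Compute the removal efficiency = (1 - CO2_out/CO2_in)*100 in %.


CO2_out / CO2_in = 5.3 / 34.4 = 0.15406977
Fraction remaining = 0.15406977
efficiency = (1 - 0.15406977) * 100 = 84.593 %

84.593 %


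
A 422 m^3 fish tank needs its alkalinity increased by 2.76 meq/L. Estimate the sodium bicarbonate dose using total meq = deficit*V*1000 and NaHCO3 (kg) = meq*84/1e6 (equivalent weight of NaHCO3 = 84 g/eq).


Tank volume in L = 422 m^3 * 1000 = 422000 L
Total meq required = 2.76 meq/L * 422000 L = 1164720 meq
NaHCO3 mass = 1164720 meq * 84 mg/meq / 1e6 = 97.8365 kg

97.8365 kg


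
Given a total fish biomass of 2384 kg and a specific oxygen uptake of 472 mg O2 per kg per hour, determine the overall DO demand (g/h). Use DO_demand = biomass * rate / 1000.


Total O2 consumption (mg/h) = 2384 kg * 472 mg/(kg*h) = 1125248 mg/h
Convert to g/h: 1125248 / 1000 = 1125.248 g/h

1125.248 g/h


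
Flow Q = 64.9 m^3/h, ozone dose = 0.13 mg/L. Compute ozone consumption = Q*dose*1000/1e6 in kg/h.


O3 demand (mg/h) = Q * dose * 1000 = 64.9 * 0.13 * 1000 = 8437 mg/h
Convert mg to kg: 8437 / 1e6 = 0.008437 kg/h

0.008437 kg/h


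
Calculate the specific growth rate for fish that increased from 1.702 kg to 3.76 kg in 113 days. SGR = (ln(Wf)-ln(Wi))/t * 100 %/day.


ln(W_f) = ln(3.76) = 1.324419
ln(W_i) = ln(1.702) = 0.53180403
ln(W_f) - ln(W_i) = 1.324419 - 0.53180403 = 0.79261497
SGR = 0.79261497 / 113 * 100 = 0.701429 %/day

0.701429 %/day


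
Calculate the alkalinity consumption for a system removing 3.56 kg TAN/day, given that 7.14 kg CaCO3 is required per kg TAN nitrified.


Alkalinity factor: 7.14 kg CaCO3 consumed per kg TAN nitrified
alk = 3.56 kg TAN * 7.14 = 25.4184 kg CaCO3/day

25.4184 kg CaCO3/day


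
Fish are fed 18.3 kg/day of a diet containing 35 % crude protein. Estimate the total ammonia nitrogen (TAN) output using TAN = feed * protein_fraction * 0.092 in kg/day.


Protein in feed = 18.3 * 35/100 = 6.405 kg/day
TAN = protein * 0.092 = 6.405 * 0.092 = 0.58926 kg/day

0.58926 kg/day


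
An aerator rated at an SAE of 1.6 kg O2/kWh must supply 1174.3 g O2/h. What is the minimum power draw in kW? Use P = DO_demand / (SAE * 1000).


SAE in g O2/kWh = 1.6 * 1000 = 1600 g/kWh
P = DO_demand / SAE_g = 1174.3 / 1600 = 0.733938 kW

0.733938 kW


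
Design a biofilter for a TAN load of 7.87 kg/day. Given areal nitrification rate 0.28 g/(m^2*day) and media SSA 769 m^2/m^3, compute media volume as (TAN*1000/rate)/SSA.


A = 7.87*1000 / 0.28 = 28107.143 m^2
V = 28107.143 / 769 = 36.5503

36.5503 m^3


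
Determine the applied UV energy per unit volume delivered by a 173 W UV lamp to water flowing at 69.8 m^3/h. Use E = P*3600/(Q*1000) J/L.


Energy delivered per hour = 173 W * 3600 s = 622800 J/h
Volume treated per hour = 69.8 m^3/h * 1000 = 69800 L/h
dose = 622800 / 69800 = 8.92264 J/L

8.92264 J/L


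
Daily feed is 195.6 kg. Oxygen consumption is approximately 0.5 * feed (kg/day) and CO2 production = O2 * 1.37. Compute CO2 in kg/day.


O2 = 195.6 * 0.5 = 97.8
CO2 = 97.8 * 1.37 = 133.986

133.986 kg/day


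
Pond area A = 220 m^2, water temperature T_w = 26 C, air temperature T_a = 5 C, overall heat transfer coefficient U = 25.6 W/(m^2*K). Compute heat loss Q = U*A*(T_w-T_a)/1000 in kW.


Temperature difference dT = 26 - 5 = 21 K
Heat loss (W) = U * A * dT = 25.6 * 220 * 21 = 118272 W
Convert to kW: 118272 / 1000 = 118.272 kW

118.272 kW


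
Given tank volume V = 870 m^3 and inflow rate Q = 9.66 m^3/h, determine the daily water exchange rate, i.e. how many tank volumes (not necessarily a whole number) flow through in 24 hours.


Daily flow volume = 9.66 m^3/h * 24 h = 231.84 m^3/day
Exchanges = daily flow / tank volume = 231.84 / 870 = 0.266483 exchanges/day

0.266483 exchanges/day


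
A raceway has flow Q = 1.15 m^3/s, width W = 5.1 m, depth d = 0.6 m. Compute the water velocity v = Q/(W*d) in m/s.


Cross-sectional area = W * d = 5.1 * 0.6 = 3.06 m^2
Velocity = Q / A = 1.15 / 3.06 = 0.375817 m/s

0.375817 m/s


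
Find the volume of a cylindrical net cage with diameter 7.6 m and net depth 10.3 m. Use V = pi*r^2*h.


r = d/2 = 7.6/2 = 3.8 m
Base area = pi*r^2 = pi*3.8^2 = 45.364598 m^2
Volume = 45.364598 * 10.3 = 467.255 m^3

467.255 m^3


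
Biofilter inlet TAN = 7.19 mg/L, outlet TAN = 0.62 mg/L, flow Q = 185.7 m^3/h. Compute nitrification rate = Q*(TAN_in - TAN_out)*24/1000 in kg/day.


Concentration drop: TAN_in - TAN_out = 7.19 - 0.62 = 6.57 mg/L
Hourly TAN removed = Q * dTAN = 185.7 m^3/h * 6.57 mg/L = 1220.049 g/h  (m^3/h * mg/L = g/h)
Daily TAN removed = 1220.049 * 24 = 29281.176 g/day
Convert to kg/day: 29281.176 / 1000 = 29.281176 kg/day

29.281176 kg/day


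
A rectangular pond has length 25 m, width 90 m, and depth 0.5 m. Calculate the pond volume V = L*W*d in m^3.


Base area = L * W = 25 * 90 = 2250 m^2
Volume = area * depth = 2250 * 0.5 = 1125 m^3

1125 m^3


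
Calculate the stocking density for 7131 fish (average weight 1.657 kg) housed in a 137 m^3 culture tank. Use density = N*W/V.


Total biomass = 7131 fish * 1.657 kg = 11816.067 kg
Density = total biomass / volume = 11816.067 / 137 = 86.2487 kg/m^3

86.2487 kg/m^3


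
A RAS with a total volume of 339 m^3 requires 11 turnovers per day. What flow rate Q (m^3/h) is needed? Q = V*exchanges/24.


Daily recirculation volume = 339 m^3 * 11 = 3729 m^3/day
Flow rate Q = daily volume / 24 h = 3729 / 24 = 155.375 m^3/h

155.375 m^3/h


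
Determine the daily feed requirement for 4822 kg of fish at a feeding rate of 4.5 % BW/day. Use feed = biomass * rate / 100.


Feeding rate fraction = 4.5% / 100 = 0.045
Daily feed = 4822 kg * 0.045 = 216.99 kg/day

216.99 kg/day


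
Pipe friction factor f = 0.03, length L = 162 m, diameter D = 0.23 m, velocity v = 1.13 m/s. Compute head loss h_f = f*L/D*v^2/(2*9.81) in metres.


v^2 = 1.13^2 = 1.2769 m^2/s^2
L/D = 162/0.23 = 704.34783
h_f = f*(L/D)*v^2/(2g) = 0.03 * 704.34783 * 1.2769 / 19.62 = 1.3752 m

1.3752 m


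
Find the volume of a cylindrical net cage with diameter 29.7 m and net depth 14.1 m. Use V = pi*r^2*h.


r = d/2 = 29.7/2 = 14.85 m
Base area = pi*r^2 = pi*14.85^2 = 692.79187 m^2
Volume = 692.79187 * 14.1 = 9768.37 m^3

9768.37 m^3


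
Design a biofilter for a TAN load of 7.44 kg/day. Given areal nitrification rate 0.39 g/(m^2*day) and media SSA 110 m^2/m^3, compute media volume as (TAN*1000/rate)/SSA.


A = 7.44*1000 / 0.39 = 19076.923 m^2
V = 19076.923 / 110 = 173.427

173.427 m^3


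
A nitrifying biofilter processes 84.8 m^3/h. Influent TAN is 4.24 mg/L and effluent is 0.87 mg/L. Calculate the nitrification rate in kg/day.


Concentration drop: TAN_in - TAN_out = 4.24 - 0.87 = 3.37 mg/L
Hourly TAN removed = Q * dTAN = 84.8 m^3/h * 3.37 mg/L = 285.776 g/h  (m^3/h * mg/L = g/h)
Daily TAN removed = 285.776 * 24 = 6858.624 g/day
Convert to kg/day: 6858.624 / 1000 = 6.858624 kg/day

6.858624 kg/day


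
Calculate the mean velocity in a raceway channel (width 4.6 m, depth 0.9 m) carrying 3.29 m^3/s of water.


Cross-sectional area = W * d = 4.6 * 0.9 = 4.14 m^2
Velocity = Q / A = 3.29 / 4.14 = 0.794686 m/s

0.794686 m/s


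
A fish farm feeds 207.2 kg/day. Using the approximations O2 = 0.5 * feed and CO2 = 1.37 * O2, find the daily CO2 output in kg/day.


O2 = 207.2 * 0.5 = 103.6
CO2 = 103.6 * 1.37 = 141.932

141.932 kg/day


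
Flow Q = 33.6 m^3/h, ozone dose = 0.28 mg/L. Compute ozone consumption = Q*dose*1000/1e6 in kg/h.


O3 demand (mg/h) = Q * dose * 1000 = 33.6 * 0.28 * 1000 = 9408 mg/h
Convert mg to kg: 9408 / 1e6 = 0.009408 kg/h

0.009408 kg/h


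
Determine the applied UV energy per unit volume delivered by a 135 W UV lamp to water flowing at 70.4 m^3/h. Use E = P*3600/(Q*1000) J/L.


Energy delivered per hour = 135 W * 3600 s = 486000 J/h
Volume treated per hour = 70.4 m^3/h * 1000 = 70400 L/h
dose = 486000 / 70400 = 6.90341 J/L

6.90341 J/L


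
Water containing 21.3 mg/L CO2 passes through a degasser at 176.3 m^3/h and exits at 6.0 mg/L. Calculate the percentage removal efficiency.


CO2_out / CO2_in = 6.0 / 21.3 = 0.28169014
Fraction remaining = 0.28169014
efficiency = (1 - 0.28169014) * 100 = 71.831 %

71.831 %


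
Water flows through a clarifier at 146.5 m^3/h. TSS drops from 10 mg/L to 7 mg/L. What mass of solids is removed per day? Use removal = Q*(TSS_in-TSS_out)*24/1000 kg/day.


Concentration drop: TSS_in - TSS_out = 10 - 7 = 3 mg/L
Hourly solids removed = Q * dTSS = 146.5 m^3/h * 3 mg/L = 439.5 g/h  (m^3/h * mg/L = g/h)
Daily solids removed = 439.5 * 24 = 10548 g/day
Convert g to kg: 10548 / 1000 = 10.548 kg/day

10.548 kg/day


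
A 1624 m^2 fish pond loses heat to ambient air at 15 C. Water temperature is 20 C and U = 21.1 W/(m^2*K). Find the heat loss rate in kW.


Temperature difference dT = 20 - 15 = 5 K
Heat loss (W) = U * A * dT = 21.1 * 1624 * 5 = 171332 W
Convert to kW: 171332 / 1000 = 171.332 kW

171.332 kW


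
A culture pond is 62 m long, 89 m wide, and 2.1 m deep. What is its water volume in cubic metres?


Base area = L * W = 62 * 89 = 5518 m^2
Volume = area * depth = 5518 * 2.1 = 11587.8 m^3

11587.8 m^3


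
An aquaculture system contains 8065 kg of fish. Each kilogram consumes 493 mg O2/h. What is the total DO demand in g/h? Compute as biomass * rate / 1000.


Total O2 consumption (mg/h) = 8065 kg * 493 mg/(kg*h) = 3976045 mg/h
Convert to g/h: 3976045 / 1000 = 3976.045 g/h

3976.045 g/h


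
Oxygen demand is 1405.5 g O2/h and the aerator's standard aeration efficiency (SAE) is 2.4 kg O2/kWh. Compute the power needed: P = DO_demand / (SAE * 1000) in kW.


SAE in g O2/kWh = 2.4 * 1000 = 2400 g/kWh
P = DO_demand / SAE_g = 1405.5 / 2400 = 0.585625 kW

0.585625 kW


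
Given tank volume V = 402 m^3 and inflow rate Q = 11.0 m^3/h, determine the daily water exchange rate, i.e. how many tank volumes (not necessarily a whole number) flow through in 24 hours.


Daily flow volume = 11.0 m^3/h * 24 h = 264 m^3/day
Exchanges = daily flow / tank volume = 264 / 402 = 0.656716 exchanges/day

0.656716 exchanges/day


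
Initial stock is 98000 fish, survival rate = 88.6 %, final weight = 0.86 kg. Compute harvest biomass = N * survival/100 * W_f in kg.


Survivors = 98000 * 88.6/100 = 86828 fish
Harvest biomass = survivors * W_f = 86828 * 0.86 = 74672.08 kg

74672.08 kg


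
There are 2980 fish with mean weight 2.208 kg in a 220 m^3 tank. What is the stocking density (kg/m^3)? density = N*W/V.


Total biomass = 2980 fish * 2.208 kg = 6579.84 kg
Density = total biomass / volume = 6579.84 / 220 = 29.9084 kg/m^3

29.9084 kg/m^3


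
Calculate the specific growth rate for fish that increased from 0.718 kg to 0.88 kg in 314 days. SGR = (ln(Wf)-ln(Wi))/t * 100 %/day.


ln(W_f) = ln(0.88) = -0.12783337
ln(W_i) = ln(0.718) = -0.33128571
ln(W_f) - ln(W_i) = -0.12783337 - -0.33128571 = 0.20345234
SGR = 0.20345234 / 314 * 100 = 0.0647937 %/day

0.0647937 %/day


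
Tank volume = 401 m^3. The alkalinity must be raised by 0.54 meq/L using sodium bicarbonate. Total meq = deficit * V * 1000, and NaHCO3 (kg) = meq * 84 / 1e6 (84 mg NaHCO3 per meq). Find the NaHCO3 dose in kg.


Tank volume in L = 401 m^3 * 1000 = 401000 L
Total meq required = 0.54 meq/L * 401000 L = 216540 meq
NaHCO3 mass = 216540 meq * 84 mg/meq / 1e6 = 18.1894 kg

18.1894 kg


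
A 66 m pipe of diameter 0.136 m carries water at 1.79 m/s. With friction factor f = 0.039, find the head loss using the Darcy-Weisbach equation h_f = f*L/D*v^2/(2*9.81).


v^2 = 1.79^2 = 3.2041 m^2/s^2
L/D = 66/0.136 = 485.29412
h_f = f*(L/D)*v^2/(2g) = 0.039 * 485.29412 * 3.2041 / 19.62 = 3.09084 m

3.09084 m


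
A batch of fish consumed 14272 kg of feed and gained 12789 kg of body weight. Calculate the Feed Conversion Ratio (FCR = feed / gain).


FCR = feed consumed / weight gained
FCR = 14272 kg / 12789 kg = 1.11596

1.11596


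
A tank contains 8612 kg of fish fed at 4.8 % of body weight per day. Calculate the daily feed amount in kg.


Feeding rate fraction = 4.8% / 100 = 0.048
Daily feed = 8612 kg * 0.048 = 413.376 kg/day

413.376 kg/day


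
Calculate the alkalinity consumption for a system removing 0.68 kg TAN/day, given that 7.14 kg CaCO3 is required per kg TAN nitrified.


Alkalinity factor: 7.14 kg CaCO3 consumed per kg TAN nitrified
alk = 0.68 kg TAN * 7.14 = 4.8552 kg CaCO3/day

4.8552 kg CaCO3/day


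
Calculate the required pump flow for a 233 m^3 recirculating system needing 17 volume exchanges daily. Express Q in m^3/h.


Daily recirculation volume = 233 m^3 * 17 = 3961 m^3/day
Flow rate Q = daily volume / 24 h = 3961 / 24 = 165.042 m^3/h

165.042 m^3/h


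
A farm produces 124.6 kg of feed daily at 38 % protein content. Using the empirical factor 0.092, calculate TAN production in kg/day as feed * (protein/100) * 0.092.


Protein in feed = 124.6 * 38/100 = 47.348 kg/day
TAN = protein * 0.092 = 47.348 * 0.092 = 4.356016 kg/day

4.356016 kg/day


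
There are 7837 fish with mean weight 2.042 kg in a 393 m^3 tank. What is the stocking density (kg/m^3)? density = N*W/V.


Total biomass = 7837 fish * 2.042 kg = 16003.154 kg
Density = total biomass / volume = 16003.154 / 393 = 40.7205 kg/m^3

40.7205 kg/m^3
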